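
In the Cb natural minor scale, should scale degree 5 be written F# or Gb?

Gb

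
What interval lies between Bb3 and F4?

The letter names run B→F, a span of 4 letter steps, so the interval is some kind of fifth.
Bb to F is 7 semitones. A perfect fifth is 7, so 7 makes it perfect.

perfect fifth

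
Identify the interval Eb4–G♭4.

minor third

Counting letters E–F–G gives a third.
Eb→Gb = 3 semitones, 1 narrower than the major third (4), so minor.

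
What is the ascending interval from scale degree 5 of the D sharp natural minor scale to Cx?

major third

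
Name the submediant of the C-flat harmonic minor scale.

The Cb harmonic minor scale runs Cb Db Ebb Fb Gb Abb Bb.
Degree 6 is Abb.

Abb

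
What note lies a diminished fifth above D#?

A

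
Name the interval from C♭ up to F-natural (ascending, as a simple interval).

augmented fourth

The letter names run C→F, a span of 3 letter steps, so the interval is some kind of fourth.
Cb to F is 6 semitones. A perfect fourth is 5, so 6 makes it augmented.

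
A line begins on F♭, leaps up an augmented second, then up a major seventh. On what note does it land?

An augmented second up from Fb is G (letter G, 3 semitones up).
A major seventh up from G is F# (letter F, 11 semitones up).

F#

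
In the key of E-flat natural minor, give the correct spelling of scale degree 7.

The Eb natural minor scale runs Eb F Gb Ab Bb Cb Db.
Degree 7 is Db.

Db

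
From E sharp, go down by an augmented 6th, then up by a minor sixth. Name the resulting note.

Eb

An augmented sixth down from E# is G (letter G, 10 semitones down).
A minor sixth up from G is Eb (letter E, 8 semitones up).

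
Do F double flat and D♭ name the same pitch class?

No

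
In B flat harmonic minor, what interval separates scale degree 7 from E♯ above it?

augmented fifth

Scale degree 7 of Bb harmonic minor is A.
A up to E#: letters A→E make it a fifth; 8 semitones makes it augmented.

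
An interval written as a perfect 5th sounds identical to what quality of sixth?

diminished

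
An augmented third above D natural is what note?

A third above D lands on the letter F.
An augmented third spans 5 semitones, so D moves to pitch class 7. On the letter F that is F##.

F##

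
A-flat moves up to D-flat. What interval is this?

The letter names run A→D, a span of 3 letter steps, so the interval is some kind of fourth.
Ab to Db is 5 semitones. A perfect fourth is 5, so 5 makes it perfect.

perfect fourth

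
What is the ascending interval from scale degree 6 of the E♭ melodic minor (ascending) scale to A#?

augmented sixth

Scale degree 6 of Eb melodic minor (ascending) is C.
C up to A#: letters C→A make it a sixth; 10 semitones makes it augmented.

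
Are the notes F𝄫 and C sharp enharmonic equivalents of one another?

Two spellings are enharmonically equivalent only if they share a pitch class.
Here Fbb → 3, C# → 1; 1 ≠ 3, so they are not.

No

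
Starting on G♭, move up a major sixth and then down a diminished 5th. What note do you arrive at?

A major sixth up from Gb is Eb (letter E, 9 semitones up).
A diminished fifth down from Eb is A (letter A, 6 semitones down).

A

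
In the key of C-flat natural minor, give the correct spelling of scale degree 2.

Db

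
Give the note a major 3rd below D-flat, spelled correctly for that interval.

D down a major third is Bb, so the target letter is B.
From Db, a major third is 4 semitones down: Bbb.

Bbb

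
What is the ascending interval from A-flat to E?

The letter names run A→E, a span of 4 letter steps, so the interval is some kind of fifth.
Ab to E is 8 semitones. A perfect fifth is 7, so 8 makes it augmented.

augmented fifth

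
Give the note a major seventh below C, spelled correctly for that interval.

A seventh below C lands on the letter D.
A major seventh spans 11 semitones, so C moves to pitch class 1. On the letter D that is Db.

Db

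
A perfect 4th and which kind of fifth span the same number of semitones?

doubly diminished

A perfect fourth spans 5 semitones.
A fifth spanning 5 semitones is doubly diminished (the perfect fifth is 7).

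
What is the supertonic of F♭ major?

Gb

Degree 2 takes the letter 1 step above F, which is G.
In major, degree 2 sits 2 semitones above the tonic. Fb + 2 semitones is pitch class 6, spelled on G as Gb.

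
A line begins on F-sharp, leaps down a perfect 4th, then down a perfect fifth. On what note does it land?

F#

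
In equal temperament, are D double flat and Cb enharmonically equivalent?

No

Dbb is pitch class 0; Cb is pitch class 11.
The pitch classes differ (0 vs. 11), so they are not enharmonic equivalents.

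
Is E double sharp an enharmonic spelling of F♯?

E## = pitch class 6 and F# = pitch class 6 — the same pitch class, so they are enharmonic equivalents.

Yes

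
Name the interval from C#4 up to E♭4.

diminished third

The letter names run C→E, a span of 2 letter steps, so the interval is some kind of third.
C# to Eb is 2 semitones. A major third is 4, so 2 makes it diminished.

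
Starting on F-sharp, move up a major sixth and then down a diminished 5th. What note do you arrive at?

A major sixth up from F# is D# (letter D, 9 semitones up).
A diminished fifth down from D# is G## (letter G, 6 semitones down).

G##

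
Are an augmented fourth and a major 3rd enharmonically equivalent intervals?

An augmented fourth spans 6 semitones; a major third spans 4.
The spans differ, so they are not enharmonic equivalents.

No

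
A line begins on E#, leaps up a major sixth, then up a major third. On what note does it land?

E##

A major sixth up from E# is C## (letter C, 9 semitones up).
A major third up from C## is E## (letter E, 4 semitones up).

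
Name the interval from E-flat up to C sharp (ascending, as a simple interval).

The letter names run E→C, a span of 5 letter steps, so the interval is some kind of sixth.
Eb to C# is 10 semitones. A major sixth is 9, so 10 makes it augmented.

augmented sixth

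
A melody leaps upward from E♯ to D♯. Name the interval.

minor seventh

Counting letters E–F–G–A–B–C–D gives a seventh.
E#→D# = 10 semitones, 1 narrower than the major seventh (11), so minor.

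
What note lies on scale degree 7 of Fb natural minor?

Ebb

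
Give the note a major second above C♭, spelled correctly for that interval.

A second above C lands on the letter D.
A major second spans 2 semitones, so Cb moves to pitch class 1. On the letter D that is Db.

Db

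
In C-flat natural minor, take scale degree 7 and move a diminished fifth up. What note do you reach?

Fbb

Scale degree 7 of Cb natural minor is Bbb.
A diminished fifth (6 semitones) above Bbb lands on the letter F, giving Fbb.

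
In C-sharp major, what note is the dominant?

G#

Degree 5 takes the letter 4 steps above C, which is G.
In major, degree 5 sits 7 semitones above the tonic. C# + 7 semitones is pitch class 8, spelled on G as G#.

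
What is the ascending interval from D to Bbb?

diminished sixth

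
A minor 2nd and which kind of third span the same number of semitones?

A minor second spans 1 semitone.
A third spanning 1 semitone is doubly diminished (the major third is 4).

doubly diminished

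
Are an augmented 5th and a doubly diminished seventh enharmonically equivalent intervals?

An augmented fifth spans 8 semitones; a doubly diminished seventh spans 8.
They are enharmonically equivalent.

Yes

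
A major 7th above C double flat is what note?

C up a major seventh is B, so the target letter is B.
From Cbb, a major seventh is 11 semitones up: Bbb.

Bbb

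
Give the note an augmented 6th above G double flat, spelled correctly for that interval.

G up a major sixth is E, so the target letter is E.
From Gbb, an augmented sixth is 10 semitones up: Eb.

Eb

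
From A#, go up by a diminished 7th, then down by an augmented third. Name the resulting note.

Ebb

A diminished seventh up from A# is G (letter G, 9 semitones up).
An augmented third down from G is Ebb (letter E, 5 semitones down).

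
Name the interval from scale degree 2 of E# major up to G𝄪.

Scale degree 2 of E# major is F##.
F## up to G##: letters F→G make it a second; 2 semitones makes it major.

major second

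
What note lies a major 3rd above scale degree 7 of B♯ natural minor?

Scale degree 7 of B# natural minor is A#.
A major third (4 semitones) above A# lands on the letter C, giving C##.

C##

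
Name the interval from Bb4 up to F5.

perfect fifth

The letter names run B→F, a span of 4 letter steps, so the interval is some kind of fifth.
Bb to F is 7 semitones. A perfect fifth is 7, so 7 makes it perfect.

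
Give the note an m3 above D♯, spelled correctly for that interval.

D up a major third is F#, so the target letter is F.
From D#, a minor third is 3 semitones up: F#.

F#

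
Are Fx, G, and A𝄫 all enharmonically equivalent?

Yes

F## is pitch class 7; G is pitch class 7; Abb is pitch class 7.
All spellings map to pitch class 7, so they are enharmonically equivalent.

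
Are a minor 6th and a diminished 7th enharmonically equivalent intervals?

No

A minor sixth spans 8 semitones; a diminished seventh spans 9.
The spans differ, so they are not enharmonic equivalents.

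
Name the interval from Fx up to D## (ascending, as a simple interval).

major sixth

Counting letters F–G–A–B–C–D gives a sixth.
F##→D## = 9 semitones, exactly the major sixth.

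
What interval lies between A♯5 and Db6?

doubly diminished fourth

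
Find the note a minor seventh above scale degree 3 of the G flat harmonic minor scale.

Abb

Scale degree 3 of Gb harmonic minor is Bbb.
A minor seventh (10 semitones) above Bbb lands on the letter A, giving Abb.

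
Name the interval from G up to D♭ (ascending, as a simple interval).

diminished fifth

Counting letters G–A–B–C–D gives a fifth.
G→Db = 6 semitones, 1 narrower than the perfect fifth (7), so diminished.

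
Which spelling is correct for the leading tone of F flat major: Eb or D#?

Eb

Each scale degree takes a distinct letter name. Degree 7 of a scale on F must use the letter E.
Eb and D# are enharmonically the same pitch, but only Eb uses the letter E, so it is the correct spelling here.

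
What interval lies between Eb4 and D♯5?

augmented seventh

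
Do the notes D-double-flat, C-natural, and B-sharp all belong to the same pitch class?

Yes

Dbb is pitch class 0; C is pitch class 0; B# is pitch class 0.
All spellings map to pitch class 0, so they are enharmonically equivalent.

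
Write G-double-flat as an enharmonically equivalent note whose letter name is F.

Gbb is pitch class 5. The letter F alone is pitch class 5.
Pitch class 5 on F needs no accidental: F.

F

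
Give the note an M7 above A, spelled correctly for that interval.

G#

A up a major seventh is G#, so the target letter is G.
From A, a major seventh is 11 semitones up: G#.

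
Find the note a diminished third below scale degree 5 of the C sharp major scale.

E##

Scale degree 5 of C# major is G#.
A diminished third (2 semitones) below G# lands on the letter E, giving E##.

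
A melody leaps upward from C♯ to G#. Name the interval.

perfect fifth

The letter names run C→G, a span of 4 letter steps, so the interval is some kind of fifth.
C# to G# is 7 semitones. A perfect fifth is 7, so 7 makes it perfect.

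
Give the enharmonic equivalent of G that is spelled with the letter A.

Abb

G is pitch class 7. The letter A alone is pitch class 9.
To reach pitch class 7 from A requires an offset of -2 semitones, i.e. double flat: Abb.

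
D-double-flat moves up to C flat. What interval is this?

Counting letters D–E–F–G–A–B–C gives a seventh.
Dbb→Cb = 11 semitones, exactly the major seventh.

major seventh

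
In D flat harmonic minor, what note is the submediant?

The Db harmonic minor scale runs Db Eb Fb Gb Ab Bbb C.
Degree 6 is Bbb.

Bbb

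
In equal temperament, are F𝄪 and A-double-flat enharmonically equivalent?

Yes

F## = pitch class 7 and Abb = pitch class 7 — the same pitch class, so they are enharmonic equivalents.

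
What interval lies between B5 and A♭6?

diminished seventh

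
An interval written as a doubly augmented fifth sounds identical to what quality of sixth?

major

A doubly augmented fifth spans 9 semitones.
A sixth spanning 9 semitones is major (the major sixth is 9).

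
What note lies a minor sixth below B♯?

B down a major sixth is D, so the target letter is D.
From B#, a minor sixth is 8 semitones down: D##.

D##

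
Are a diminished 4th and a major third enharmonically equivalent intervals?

Yes

A diminished fourth spans 4 semitones; a major third spans 4.
They are enharmonically equivalent.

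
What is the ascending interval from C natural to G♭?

diminished fifth

The letter names run C→G, a span of 4 letter steps, so the interval is some kind of fifth.
C to Gb is 6 semitones. A perfect fifth is 7, so 6 makes it diminished.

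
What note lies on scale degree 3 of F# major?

A#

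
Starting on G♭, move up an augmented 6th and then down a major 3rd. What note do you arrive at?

C

An augmented sixth up from Gb is E (letter E, 10 semitones up).
A major third down from E is C (letter C, 4 semitones down).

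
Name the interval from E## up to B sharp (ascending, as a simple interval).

diminished fifth

The letter names run E→B, a span of 4 letter steps, so the interval is some kind of fifth.
E## to B# is 6 semitones. A perfect fifth is 7, so 6 makes it diminished.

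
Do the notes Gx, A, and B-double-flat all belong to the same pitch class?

G## = pitch class 9 and A = pitch class 9 and Bbb = pitch class 9 — the same pitch class, so they are enharmonic equivalents.

Yes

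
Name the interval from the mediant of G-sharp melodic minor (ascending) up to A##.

The mediant of G# melodic minor (ascending) is B.
B up to A##: letters B→A make it a seventh; 12 semitones makes it augmented.

augmented seventh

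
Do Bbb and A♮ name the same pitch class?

Yes

Bbb is pitch class 9; A is pitch class 9.
All spellings map to pitch class 9, so they are enharmonically equivalent.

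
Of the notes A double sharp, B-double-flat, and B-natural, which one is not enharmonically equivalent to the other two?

In 12-tone equal temperament, enharmonic equivalents share a pitch class. A## is pitch class 11; Bbb is pitch class 9; B is pitch class 11.
A## and B share pitch class 11, while Bbb is pitch class 9.

Bbb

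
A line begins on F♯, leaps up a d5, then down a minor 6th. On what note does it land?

A diminished fifth up from F# is C (letter C, 6 semitones up).
A minor sixth down from C is E (letter E, 8 semitones down).

E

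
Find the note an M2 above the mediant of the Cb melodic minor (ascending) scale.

Fb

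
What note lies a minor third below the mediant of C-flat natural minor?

Cb

The mediant of Cb natural minor is Ebb.
A minor third (3 semitones) below Ebb lands on the letter C, giving Cb.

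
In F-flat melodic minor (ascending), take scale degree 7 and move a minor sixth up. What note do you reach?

Cb

Scale degree 7 of Fb melodic minor (ascending) is Eb.
A minor sixth (8 semitones) above Eb lands on the letter C, giving Cb.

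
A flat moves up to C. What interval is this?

major third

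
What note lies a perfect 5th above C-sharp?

G#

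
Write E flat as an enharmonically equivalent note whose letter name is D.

Eb is pitch class 3. The letter D alone is pitch class 2.
To reach pitch class 3 from D requires an offset of +1 semitone, i.e. sharp: D#.

D#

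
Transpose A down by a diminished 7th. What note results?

A down a major seventh is Bb, so the target letter is B.
From A, a diminished seventh is 9 semitones down: B#.

B#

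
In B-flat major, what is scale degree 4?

Eb

The Bb major scale runs Bb C D Eb F G A.
Degree 4 is Eb.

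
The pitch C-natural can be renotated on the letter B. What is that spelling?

B#

C is pitch class 0. The letter B alone is pitch class 11.
To reach pitch class 0 from B requires an offset of +1 semitone, i.e. sharp: B#.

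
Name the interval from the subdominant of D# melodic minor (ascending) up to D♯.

The subdominant of D# melodic minor (ascending) is G#.
G# up to D#: letters G→D make it a fifth; 7 semitones makes it perfect.

perfect fifth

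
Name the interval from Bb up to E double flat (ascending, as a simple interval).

diminished fourth

Counting letters B–C–D–E gives a fourth.
Bb→Ebb = 4 semitones, 1 narrower than the perfect fourth (5), so diminished.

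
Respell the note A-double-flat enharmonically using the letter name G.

G

Abb is pitch class 7. The letter G alone is pitch class 7.
Pitch class 7 on G needs no accidental: G.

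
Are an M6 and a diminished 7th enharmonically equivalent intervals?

Yes

A major sixth spans 9 semitones; a diminished seventh spans 9.
They are enharmonically equivalent.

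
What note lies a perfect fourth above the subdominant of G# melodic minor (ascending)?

The subdominant of G# melodic minor (ascending) is C#.
A perfect fourth (5 semitones) above C# lands on the letter F, giving F#.

F#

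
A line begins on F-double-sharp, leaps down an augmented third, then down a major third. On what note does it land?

An augmented third down from F## is D (letter D, 5 semitones down).
A major third down from D is Bb (letter B, 4 semitones down).

Bb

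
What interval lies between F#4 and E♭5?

diminished seventh

The letter names run F→E, a span of 6 letter steps, so the interval is some kind of seventh.
F# to Eb is 9 semitones. A major seventh is 11, so 9 makes it diminished.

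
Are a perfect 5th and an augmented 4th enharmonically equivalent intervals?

A perfect fifth spans 7 semitones; an augmented fourth spans 6.
The spans differ, so they are not enharmonic equivalents.

No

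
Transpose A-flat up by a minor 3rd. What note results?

Cb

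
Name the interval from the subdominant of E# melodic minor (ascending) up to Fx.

major sixth

The subdominant of E# melodic minor (ascending) is A#.
A# up to F##: letters A→F make it a sixth; 9 semitones makes it major.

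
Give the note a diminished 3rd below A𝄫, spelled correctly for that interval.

F

A third below A lands on the letter F.
A diminished third spans 2 semitones, so Abb moves to pitch class 5. On the letter F that is F.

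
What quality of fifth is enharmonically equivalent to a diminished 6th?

perfect

A diminished sixth spans 7 semitones.
A fifth spanning 7 semitones is perfect (the perfect fifth is 7).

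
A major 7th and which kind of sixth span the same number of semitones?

A major seventh spans 11 semitones.
A sixth spanning 11 semitones is doubly augmented (the major sixth is 9).

doubly augmented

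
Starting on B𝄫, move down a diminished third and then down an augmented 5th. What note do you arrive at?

Cb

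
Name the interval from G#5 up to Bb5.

The letter names run G→B, a span of 2 letter steps, so the interval is some kind of third.
G# to Bb is 2 semitones. A major third is 4, so 2 makes it diminished.

diminished third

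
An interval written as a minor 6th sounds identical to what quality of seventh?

doubly diminished

A minor sixth spans 8 semitones.
A seventh spanning 8 semitones is doubly diminished (the major seventh is 11).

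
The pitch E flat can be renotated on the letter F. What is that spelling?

Fbb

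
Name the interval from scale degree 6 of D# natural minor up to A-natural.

minor seventh

Scale degree 6 of D# natural minor is B.
B up to A: letters B→A make it a seventh; 10 semitones makes it minor.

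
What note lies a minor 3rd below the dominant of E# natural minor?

G##

The dominant of E# natural minor is B#.
A minor third (3 semitones) below B# lands on the letter G, giving G##.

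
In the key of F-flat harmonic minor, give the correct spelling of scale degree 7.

The Fb harmonic minor scale runs Fb Gb Abb Bbb Cb Dbb Eb.
Degree 7 is Eb.

Eb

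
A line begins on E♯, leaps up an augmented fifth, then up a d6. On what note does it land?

G#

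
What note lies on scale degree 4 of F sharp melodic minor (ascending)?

B

The F# melodic minor (ascending) scale runs F# G# A B C# D# E#.
Degree 4 is B.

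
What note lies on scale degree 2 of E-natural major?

F#

Degree 2 takes the letter 1 step above E, which is F.
In major, degree 2 sits 2 semitones above the tonic. E + 2 semitones is pitch class 6, spelled on F as F#.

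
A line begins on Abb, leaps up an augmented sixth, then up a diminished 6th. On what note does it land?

An augmented sixth up from Abb is F (letter F, 10 semitones up).
A diminished sixth up from F is Dbb (letter D, 7 semitones up).

Dbb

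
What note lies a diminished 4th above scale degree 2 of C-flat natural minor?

Gbb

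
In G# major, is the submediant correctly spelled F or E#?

Each scale degree takes a distinct letter name. Degree 6 of a scale on G must use the letter E.
E# and F are enharmonically the same pitch, but only E# uses the letter E, so it is the correct spelling here.

E#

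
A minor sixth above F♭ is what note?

F up a major sixth is D, so the target letter is D.
From Fb, a minor sixth is 8 semitones up: Dbb.

Dbb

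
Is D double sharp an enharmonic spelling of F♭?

D## = pitch class 4 and Fb = pitch class 4 — the same pitch class, so they are enharmonic equivalents.

Yes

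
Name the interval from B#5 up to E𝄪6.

augmented fourth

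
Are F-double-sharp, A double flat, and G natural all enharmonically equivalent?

F## is pitch class 7; Abb is pitch class 7; G is pitch class 7.
All spellings map to pitch class 7, so they are enharmonically equivalent.

Yes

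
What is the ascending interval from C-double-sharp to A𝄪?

major sixth

Counting letters C–D–E–F–G–A gives a sixth.
C##→A## = 9 semitones, exactly the major sixth.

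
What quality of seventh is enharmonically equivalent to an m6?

A minor sixth spans 8 semitones.
A seventh spanning 8 semitones is doubly diminished (the major seventh is 11).

doubly diminished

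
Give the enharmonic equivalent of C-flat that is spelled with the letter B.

B

Plain B sits at the same pitch as Cb, so on the letter B the same pitch needs a natural: B.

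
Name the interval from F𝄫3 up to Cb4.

augmented fifth

The letter names run F→C, a span of 4 letter steps, so the interval is some kind of fifth.
Fbb to Cb is 8 semitones. A perfect fifth is 7, so 8 makes it augmented.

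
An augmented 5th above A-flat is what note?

A fifth above A lands on the letter E.
An augmented fifth spans 8 semitones, so Ab moves to pitch class 4. On the letter E that is E.

E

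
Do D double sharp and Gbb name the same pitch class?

No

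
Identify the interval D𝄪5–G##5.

Counting letters D–E–F–G gives a fourth.
D##→G## = 5 semitones, exactly the perfect fourth.

perfect fourth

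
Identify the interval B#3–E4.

Counting letters B–C–D–E gives a fourth.
B#→E = 4 semitones, 1 narrower than the perfect fourth (5), so diminished.

diminished fourth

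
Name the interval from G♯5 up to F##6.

The letter names run G→F, a span of 6 letter steps, so the interval is some kind of seventh.
G# to F## is 11 semitones. A major seventh is 11, so 11 makes it major.

major seventh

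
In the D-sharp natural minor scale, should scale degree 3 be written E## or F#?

Each scale degree takes a distinct letter name. Degree 3 of a scale on D must use the letter F.
F# and E## are enharmonically the same pitch, but only F# uses the letter F, so it is the correct spelling here.

F#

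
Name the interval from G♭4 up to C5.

augmented fourth

The letter names run G→C, a span of 3 letter steps, so the interval is some kind of fourth.
Gb to C is 6 semitones. A perfect fourth is 5, so 6 makes it augmented.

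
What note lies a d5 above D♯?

D up a perfect fifth is A, so the target letter is A.
From D#, a diminished fifth is 6 semitones up: A.

A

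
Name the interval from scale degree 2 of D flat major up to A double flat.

Scale degree 2 of Db major is Eb.
Eb up to Abb: letters E→A make it a fourth; 4 semitones makes it diminished.

diminished fourth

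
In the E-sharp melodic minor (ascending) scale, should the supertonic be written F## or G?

F##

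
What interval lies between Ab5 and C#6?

The letter names run A→C, a span of 2 letter steps, so the interval is some kind of third.
Ab to C# is 5 semitones. A major third is 4, so 5 makes it augmented.

augmented third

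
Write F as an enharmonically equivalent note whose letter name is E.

Plain E sits 1 semitone below F, so on the letter E the same pitch needs a sharp: E#.

E#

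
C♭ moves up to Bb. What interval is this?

major seventh

The letter names run C→B, a span of 6 letter steps, so the interval is some kind of seventh.
Cb to Bb is 11 semitones. A major seventh is 11, so 11 makes it major.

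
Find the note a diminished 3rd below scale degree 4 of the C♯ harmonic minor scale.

D##

Scale degree 4 of C# harmonic minor is F#.
A diminished third (2 semitones) below F# lands on the letter D, giving D##.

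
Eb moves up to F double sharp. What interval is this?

The letter names run E→F, a span of 1 letter step, so the interval is some kind of second.
Eb to F## is 4 semitones. A major second is 2, so 4 makes it doubly augmented.

doubly augmented second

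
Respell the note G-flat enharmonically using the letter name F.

F#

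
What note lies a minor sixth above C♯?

A

A sixth above C lands on the letter A.
A minor sixth spans 8 semitones, so C# moves to pitch class 9. On the letter A that is A.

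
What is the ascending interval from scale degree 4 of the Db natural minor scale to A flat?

Scale degree 4 of Db natural minor is Gb.
Gb up to Ab: letters G→A make it a second; 2 semitones makes it major.

major second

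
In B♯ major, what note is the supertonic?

The B# major scale runs B# C## D## E# F## G## A##.
Degree 2 is C##.

C##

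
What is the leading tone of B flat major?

The Bb major scale runs Bb C D Eb F G A.
Degree 7 is A.

A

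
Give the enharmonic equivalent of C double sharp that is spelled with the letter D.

D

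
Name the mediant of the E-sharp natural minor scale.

G#

The E# natural minor scale runs E# F## G# A# B# C# D#.
Degree 3 is G#.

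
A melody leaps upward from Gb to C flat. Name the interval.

perfect fourth

The letter names run G→C, a span of 3 letter steps, so the interval is some kind of fourth.
Gb to Cb is 5 semitones. A perfect fourth is 5, so 5 makes it perfect.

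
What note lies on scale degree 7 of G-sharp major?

The G# major scale runs G# A# B# C# D# E# F##.
Degree 7 is F##.

F##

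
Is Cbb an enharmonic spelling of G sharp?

Cbb is pitch class 10; G# is pitch class 8.
The pitch classes differ (10 vs. 8), so they are not enharmonic equivalents.

No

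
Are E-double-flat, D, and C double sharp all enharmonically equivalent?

Yes

Ebb is pitch class 2; D is pitch class 2; C## is pitch class 2.
All spellings map to pitch class 2, so they are enharmonically equivalent.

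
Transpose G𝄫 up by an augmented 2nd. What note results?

Ab

G up a major second is A, so the target letter is A.
From Gbb, an augmented second is 3 semitones up: Ab.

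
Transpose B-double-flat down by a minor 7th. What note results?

A seventh below B lands on the letter C.
A minor seventh spans 10 semitones, so Bbb moves to pitch class 11. On the letter C that is Cb.

Cb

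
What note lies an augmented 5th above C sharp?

A fifth above C lands on the letter G.
An augmented fifth spans 8 semitones, so C# moves to pitch class 9. On the letter G that is G##.

G##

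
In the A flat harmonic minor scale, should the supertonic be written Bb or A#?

Bb

Each scale degree takes a distinct letter name. Degree 2 of a scale on A must use the letter B.
Bb and A# are enharmonically the same pitch, but only Bb uses the letter B, so it is the correct spelling here.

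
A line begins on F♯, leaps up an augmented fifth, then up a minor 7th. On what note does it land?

An augmented fifth up from F# is C## (letter C, 8 semitones up).
A minor seventh up from C## is B# (letter B, 10 semitones up).

B#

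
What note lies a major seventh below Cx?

A seventh below C lands on the letter D.
A major seventh spans 11 semitones, so C## moves to pitch class 3. On the letter D that is D#.

D#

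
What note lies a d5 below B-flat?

E

A fifth below B lands on the letter E.
A diminished fifth spans 6 semitones, so Bb moves to pitch class 4. On the letter E that is E.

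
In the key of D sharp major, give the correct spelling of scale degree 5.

A#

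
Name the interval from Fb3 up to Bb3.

augmented fourth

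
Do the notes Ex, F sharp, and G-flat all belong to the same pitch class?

Yes

E## = pitch class 6 and F# = pitch class 6 and Gb = pitch class 6 — the same pitch class, so they are enharmonic equivalents.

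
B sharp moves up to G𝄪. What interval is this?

major sixth

Counting letters B–C–D–E–F–G gives a sixth.
B#→G## = 9 semitones, exactly the major sixth.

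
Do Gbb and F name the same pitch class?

Gbb is pitch class 5; F is pitch class 5.
All spellings map to pitch class 5, so they are enharmonically equivalent.

Yes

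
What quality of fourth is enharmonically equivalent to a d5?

augmented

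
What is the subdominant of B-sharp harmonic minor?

E#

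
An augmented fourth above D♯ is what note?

D up a perfect fourth is G, so the target letter is G.
From D#, an augmented fourth is 6 semitones up: G##.

G##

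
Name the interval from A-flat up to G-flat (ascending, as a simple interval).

minor seventh

The letter names run A→G, a span of 6 letter steps, so the interval is some kind of seventh.
Ab to Gb is 10 semitones. A major seventh is 11, so 10 makes it minor.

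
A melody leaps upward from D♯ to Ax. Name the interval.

augmented fifth

Counting letters D–E–F–G–A gives a fifth.
D#→A## = 8 semitones, 1 wider than the perfect fifth (7), so augmented.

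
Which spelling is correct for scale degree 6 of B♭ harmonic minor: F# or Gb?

Each scale degree takes a distinct letter name. Degree 6 of a scale on B must use the letter G.
Gb and F# are enharmonically the same pitch, but only Gb uses the letter G, so it is the correct spelling here.

Gb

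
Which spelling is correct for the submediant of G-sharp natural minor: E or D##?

E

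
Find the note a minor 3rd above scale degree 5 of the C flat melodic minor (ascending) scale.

Bbb

Scale degree 5 of Cb melodic minor (ascending) is Gb.
A minor third (3 semitones) above Gb lands on the letter B, giving Bbb.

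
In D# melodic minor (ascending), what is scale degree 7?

C##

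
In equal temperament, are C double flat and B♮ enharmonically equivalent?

No

Cbb is pitch class 10; B is pitch class 11.
The pitch classes differ (10 vs. 11), so they are not enharmonic equivalents.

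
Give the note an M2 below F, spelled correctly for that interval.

Eb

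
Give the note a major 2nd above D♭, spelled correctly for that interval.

Eb

D up a major second is E, so the target letter is E.
From Db, a major second is 2 semitones up: Eb.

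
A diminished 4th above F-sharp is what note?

Bb

A fourth above F lands on the letter B.
A diminished fourth spans 4 semitones, so F# moves to pitch class 10. On the letter B that is Bb.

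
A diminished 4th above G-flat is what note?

Cbb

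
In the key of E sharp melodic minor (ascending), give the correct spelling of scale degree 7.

Degree 7 takes the letter 6 steps above E, which is D.
In melodic minor (ascending), degree 7 sits 11 semitones above the tonic. E# + 11 semitones is pitch class 4, spelled on D as D##.

D##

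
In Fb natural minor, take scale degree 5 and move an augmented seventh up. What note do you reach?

B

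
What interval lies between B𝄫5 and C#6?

Counting letters B–C gives a second.
Bbb→C# = 4 semitones, 2 wider than the major second (2), so doubly augmented.

doubly augmented second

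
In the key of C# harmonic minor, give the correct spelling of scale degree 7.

The C# harmonic minor scale runs C# D# E F# G# A B#.
Degree 7 is B#.

B#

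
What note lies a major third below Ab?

A down a major third is F, so the target letter is F.
From Ab, a major third is 4 semitones down: Fb.

Fb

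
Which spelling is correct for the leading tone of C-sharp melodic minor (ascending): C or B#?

B#

Each scale degree takes a distinct letter name. Degree 7 of a scale on C must use the letter B.
B# and C are enharmonically the same pitch, but only B# uses the letter B, so it is the correct spelling here.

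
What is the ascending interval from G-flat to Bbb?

The letter names run G→B, a span of 2 letter steps, so the interval is some kind of third.
Gb to Bbb is 3 semitones. A major third is 4, so 3 makes it minor.

minor third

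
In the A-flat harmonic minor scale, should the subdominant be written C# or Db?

Db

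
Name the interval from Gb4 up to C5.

augmented fourth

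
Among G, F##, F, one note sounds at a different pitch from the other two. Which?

F

In 12-tone equal temperament, enharmonic equivalents share a pitch class. G is pitch class 7; F## is pitch class 7; F is pitch class 5.
G and F## share pitch class 7, while F is pitch class 5.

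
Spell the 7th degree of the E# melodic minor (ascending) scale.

D##

Degree 7 takes the letter 6 steps above E, which is D.
In melodic minor (ascending), degree 7 sits 11 semitones above the tonic. E# + 11 semitones is pitch class 4, spelled on D as D##.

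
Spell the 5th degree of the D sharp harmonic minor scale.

A#

Degree 5 takes the letter 4 steps above D, which is A.
In harmonic minor, degree 5 sits 7 semitones above the tonic. D# + 7 semitones is pitch class 10, spelled on A as A#.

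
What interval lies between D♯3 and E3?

minor second

Counting letters D–E gives a second.
D#→E = 1 semitone, 1 narrower than the major second (2), so minor.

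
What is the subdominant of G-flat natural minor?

Cb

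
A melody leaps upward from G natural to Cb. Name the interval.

diminished fourth

Counting letters G–A–B–C gives a fourth.
G→Cb = 4 semitones, 1 narrower than the perfect fourth (5), so diminished.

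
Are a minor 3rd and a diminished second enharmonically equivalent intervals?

No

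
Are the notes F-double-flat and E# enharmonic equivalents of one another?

No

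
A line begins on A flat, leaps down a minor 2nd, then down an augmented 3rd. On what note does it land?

A minor second down from Ab is G (letter G, 1 semitone down).
An augmented third down from G is Ebb (letter E, 5 semitones down).

Ebb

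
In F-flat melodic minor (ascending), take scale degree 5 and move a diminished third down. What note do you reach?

A

Scale degree 5 of Fb melodic minor (ascending) is Cb.
A diminished third (2 semitones) below Cb lands on the letter A, giving A.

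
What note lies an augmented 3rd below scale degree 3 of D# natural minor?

Db

Scale degree 3 of D# natural minor is F#.
An augmented third (5 semitones) below F# lands on the letter D, giving Db.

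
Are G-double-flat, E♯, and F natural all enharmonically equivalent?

Gbb is pitch class 5; E# is pitch class 5; F is pitch class 5.
All spellings map to pitch class 5, so they are enharmonically equivalent.

Yes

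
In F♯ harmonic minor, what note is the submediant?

Degree 6 takes the letter 5 steps above F, which is D.
In harmonic minor, degree 6 sits 8 semitones above the tonic. F# + 8 semitones is pitch class 2, spelled on D as D.

D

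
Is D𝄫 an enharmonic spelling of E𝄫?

No

Two spellings are enharmonically equivalent only if they share a pitch class.
Here Dbb → 0, Ebb → 2; 0 ≠ 2, so they are not.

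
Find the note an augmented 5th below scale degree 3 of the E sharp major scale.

Scale degree 3 of E# major is G##.
An augmented fifth (8 semitones) below G## lands on the letter C, giving C#.

C#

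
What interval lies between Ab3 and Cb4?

Counting letters A–B–C gives a third.
Ab→Cb = 3 semitones, 1 narrower than the major third (4), so minor.

minor third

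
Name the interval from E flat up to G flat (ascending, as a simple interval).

minor third

Counting letters E–F–G gives a third.
Eb→Gb = 3 semitones, 1 narrower than the major third (4), so minor.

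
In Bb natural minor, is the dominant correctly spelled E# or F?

F

Each scale degree takes a distinct letter name. Degree 5 of a scale on B must use the letter F.
F and E# are enharmonically the same pitch, but only F uses the letter F, so it is the correct spelling here.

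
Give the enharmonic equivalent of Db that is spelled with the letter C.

C#

Plain C sits 1 semitone below Db, so on the letter C the same pitch needs a sharp: C#.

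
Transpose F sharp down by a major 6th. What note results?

A

A sixth below F lands on the letter A.
A major sixth spans 9 semitones, so F# moves to pitch class 9. On the letter A that is A.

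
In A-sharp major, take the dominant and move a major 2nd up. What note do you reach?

F##

The dominant of A# major is E#.
A major second (2 semitones) above E# lands on the letter F, giving F##.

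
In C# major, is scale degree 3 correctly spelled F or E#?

E#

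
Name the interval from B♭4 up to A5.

major seventh

The letter names run B→A, a span of 6 letter steps, so the interval is some kind of seventh.
Bb to A is 11 semitones. A major seventh is 11, so 11 makes it major.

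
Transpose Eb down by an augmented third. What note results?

E down a major third is C, so the target letter is C.
From Eb, an augmented third is 5 semitones down: Cbb.

Cbb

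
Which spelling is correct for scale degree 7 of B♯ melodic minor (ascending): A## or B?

A##

Each scale degree takes a distinct letter name. Degree 7 of a scale on B must use the letter A.
A## and B are enharmonically the same pitch, but only A## uses the letter A, so it is the correct spelling here.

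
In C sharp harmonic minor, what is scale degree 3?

The C# harmonic minor scale runs C# D# E F# G# A B#.
Degree 3 is E.

E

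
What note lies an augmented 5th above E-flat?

A fifth above E lands on the letter B.
An augmented fifth spans 8 semitones, so Eb moves to pitch class 11. On the letter B that is B.

B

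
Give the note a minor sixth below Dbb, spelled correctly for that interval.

A sixth below D lands on the letter F.
A minor sixth spans 8 semitones, so Dbb moves to pitch class 4. On the letter F that is Fb.

Fb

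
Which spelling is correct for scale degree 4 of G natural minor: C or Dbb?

C

Each scale degree takes a distinct letter name. Degree 4 of a scale on G must use the letter C.
C and Dbb are enharmonically the same pitch, but only C uses the letter C, so it is the correct spelling here.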